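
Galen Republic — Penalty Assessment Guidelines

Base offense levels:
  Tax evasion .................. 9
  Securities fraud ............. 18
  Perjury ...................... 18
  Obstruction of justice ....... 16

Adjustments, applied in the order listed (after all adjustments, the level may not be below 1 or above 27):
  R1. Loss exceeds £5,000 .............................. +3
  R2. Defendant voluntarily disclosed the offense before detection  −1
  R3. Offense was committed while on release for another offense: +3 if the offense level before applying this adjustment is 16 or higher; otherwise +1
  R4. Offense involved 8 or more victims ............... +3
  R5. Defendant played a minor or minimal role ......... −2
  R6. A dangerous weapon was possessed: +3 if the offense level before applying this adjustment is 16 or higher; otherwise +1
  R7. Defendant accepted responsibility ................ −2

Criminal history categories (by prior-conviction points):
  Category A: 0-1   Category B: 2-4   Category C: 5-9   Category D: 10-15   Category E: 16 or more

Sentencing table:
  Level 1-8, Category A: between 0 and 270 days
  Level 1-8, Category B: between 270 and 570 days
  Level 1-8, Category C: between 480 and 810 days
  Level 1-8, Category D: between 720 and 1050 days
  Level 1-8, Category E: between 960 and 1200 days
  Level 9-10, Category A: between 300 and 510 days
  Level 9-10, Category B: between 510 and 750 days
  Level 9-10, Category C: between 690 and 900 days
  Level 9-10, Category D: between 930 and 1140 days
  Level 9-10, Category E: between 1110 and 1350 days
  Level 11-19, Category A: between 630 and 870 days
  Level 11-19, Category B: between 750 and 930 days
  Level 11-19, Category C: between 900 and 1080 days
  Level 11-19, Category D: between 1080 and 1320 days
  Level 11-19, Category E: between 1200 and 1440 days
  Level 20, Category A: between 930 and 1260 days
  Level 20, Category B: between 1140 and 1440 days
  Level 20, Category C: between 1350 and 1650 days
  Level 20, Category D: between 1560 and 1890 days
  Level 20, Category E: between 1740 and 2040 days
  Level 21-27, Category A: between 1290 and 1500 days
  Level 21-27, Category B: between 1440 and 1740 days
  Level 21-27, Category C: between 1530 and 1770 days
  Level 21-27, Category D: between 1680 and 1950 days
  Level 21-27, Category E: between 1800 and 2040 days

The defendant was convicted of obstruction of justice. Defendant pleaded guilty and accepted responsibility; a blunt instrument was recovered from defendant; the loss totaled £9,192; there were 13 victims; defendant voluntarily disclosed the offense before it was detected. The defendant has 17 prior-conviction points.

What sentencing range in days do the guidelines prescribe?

Base offense level for obstruction of justice: 16.
R1 applies: 16 + 3 = 19.
R2 applies: 19 − 1 = 18.
R3 does not apply.
R4 applies: 18 + 3 = 21.
R6 applies (level before this adjustment is 21 ≥ 16, so +3): 21 + 3 = 24.
R7 applies: 24 − 2 = 22.
Final offense level: 22.
Criminal history: 17 prior points → Category E (16+).
Level 22 falls in the 21-27 band.
Grid: Level 21-27 × Category E = 1800-2040 days.

1800-2040 days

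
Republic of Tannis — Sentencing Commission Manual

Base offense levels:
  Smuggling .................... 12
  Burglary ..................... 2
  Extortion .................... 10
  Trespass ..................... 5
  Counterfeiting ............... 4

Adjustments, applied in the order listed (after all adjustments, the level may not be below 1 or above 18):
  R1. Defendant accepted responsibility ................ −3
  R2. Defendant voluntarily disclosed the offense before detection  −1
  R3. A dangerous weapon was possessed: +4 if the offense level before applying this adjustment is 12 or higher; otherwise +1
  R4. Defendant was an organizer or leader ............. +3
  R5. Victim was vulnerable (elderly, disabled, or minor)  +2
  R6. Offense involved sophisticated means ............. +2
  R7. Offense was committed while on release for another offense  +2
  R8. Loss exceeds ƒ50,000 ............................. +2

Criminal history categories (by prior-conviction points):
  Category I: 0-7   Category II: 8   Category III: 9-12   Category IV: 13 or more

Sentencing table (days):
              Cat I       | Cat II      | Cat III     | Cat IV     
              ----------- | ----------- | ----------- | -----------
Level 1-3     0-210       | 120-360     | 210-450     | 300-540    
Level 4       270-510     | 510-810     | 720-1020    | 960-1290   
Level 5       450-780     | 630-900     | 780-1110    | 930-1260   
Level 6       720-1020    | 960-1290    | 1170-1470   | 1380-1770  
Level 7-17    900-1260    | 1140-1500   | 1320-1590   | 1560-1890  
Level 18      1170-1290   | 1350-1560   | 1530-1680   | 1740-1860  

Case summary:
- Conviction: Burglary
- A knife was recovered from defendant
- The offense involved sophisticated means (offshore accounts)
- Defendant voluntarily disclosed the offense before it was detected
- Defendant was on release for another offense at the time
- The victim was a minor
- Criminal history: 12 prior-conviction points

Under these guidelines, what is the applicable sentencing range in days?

Base offense level for burglary: 2.
R2 applies: 2 − 1 = 1.
R3 applies (level before this adjustment is 1 < 12, so +1): 1 + 1 = 2.
R4 does not apply.
R5 applies: 2 + 2 = 4.
R6 applies: 4 + 2 = 6.
R7 applies: 6 + 2 = 8.
R8 does not apply.
Final offense level: 8.
Criminal history: 12 prior points → Category III (9-12).
Level 8 falls in the 7-17 band.
Grid: Level 7-17 × Category III = 1320-1590 days.

1320-1590 days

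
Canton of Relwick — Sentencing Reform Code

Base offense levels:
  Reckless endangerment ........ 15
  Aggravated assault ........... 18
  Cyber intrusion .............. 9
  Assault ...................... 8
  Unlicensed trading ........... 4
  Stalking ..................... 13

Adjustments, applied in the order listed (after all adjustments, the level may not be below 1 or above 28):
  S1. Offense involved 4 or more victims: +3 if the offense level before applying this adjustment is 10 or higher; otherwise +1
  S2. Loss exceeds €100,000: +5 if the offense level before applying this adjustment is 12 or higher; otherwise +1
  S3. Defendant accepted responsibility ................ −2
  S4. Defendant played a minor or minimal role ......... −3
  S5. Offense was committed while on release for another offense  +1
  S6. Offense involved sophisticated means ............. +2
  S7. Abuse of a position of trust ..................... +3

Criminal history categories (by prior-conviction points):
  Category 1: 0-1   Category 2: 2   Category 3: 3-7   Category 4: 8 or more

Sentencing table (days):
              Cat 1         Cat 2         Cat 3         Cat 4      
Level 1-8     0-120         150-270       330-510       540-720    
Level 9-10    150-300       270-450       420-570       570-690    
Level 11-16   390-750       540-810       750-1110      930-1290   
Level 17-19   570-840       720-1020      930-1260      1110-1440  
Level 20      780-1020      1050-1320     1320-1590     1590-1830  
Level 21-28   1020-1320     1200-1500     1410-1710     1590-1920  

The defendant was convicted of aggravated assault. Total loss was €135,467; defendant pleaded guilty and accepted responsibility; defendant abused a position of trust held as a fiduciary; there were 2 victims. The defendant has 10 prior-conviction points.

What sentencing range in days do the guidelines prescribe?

Base offense level for aggravated assault: 18.
S1 does not apply.
S2 applies (level before this adjustment is 18 ≥ 12, so +5): 18 + 5 = 23.
S3 applies: 23 − 2 = 21.
S4 does not apply.
S5 does not apply.
S6 does not apply.
S7 applies: 21 + 3 = 24.
Final offense level: 24.
Criminal history: 10 prior points → Category 4 (8+).
Level 24 falls in the 21-28 band.
Grid: Level 21-28 × Category 4 = 1590-1920 days.

1590-1920 days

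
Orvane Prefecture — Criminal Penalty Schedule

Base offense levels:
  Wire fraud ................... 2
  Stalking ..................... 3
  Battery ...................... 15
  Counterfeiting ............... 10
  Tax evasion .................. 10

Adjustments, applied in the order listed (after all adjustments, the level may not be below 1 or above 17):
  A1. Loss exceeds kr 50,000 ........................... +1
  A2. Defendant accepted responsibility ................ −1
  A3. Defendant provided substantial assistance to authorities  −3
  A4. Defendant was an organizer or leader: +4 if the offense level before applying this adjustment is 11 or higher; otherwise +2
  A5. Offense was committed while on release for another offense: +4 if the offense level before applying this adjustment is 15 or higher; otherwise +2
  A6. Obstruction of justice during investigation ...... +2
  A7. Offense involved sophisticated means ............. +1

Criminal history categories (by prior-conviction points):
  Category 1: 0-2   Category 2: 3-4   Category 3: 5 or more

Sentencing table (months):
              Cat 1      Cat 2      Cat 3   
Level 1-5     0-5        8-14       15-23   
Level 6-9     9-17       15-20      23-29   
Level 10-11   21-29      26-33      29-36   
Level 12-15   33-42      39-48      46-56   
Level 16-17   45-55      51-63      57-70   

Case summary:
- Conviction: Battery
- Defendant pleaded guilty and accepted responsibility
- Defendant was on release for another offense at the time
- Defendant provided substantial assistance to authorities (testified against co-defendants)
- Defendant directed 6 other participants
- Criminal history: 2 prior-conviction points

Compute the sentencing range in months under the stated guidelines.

Base offense level for battery: 15.
A2 applies: 15 − 1 = 14.
A3 applies: 14 − 3 = 11.
A4 applies (level before this adjustment is 11 ≥ 11, so +4): 11 + 4 = 15.
A5 applies (level before this adjustment is 15 ≥ 15, so +4): 15 + 4 = 19.
A6 does not apply.
Level 19 exceeds the maximum of 17; capped at 17.
Final offense level: 17.
Criminal history: 2 prior points → Category 1 (0-2).
Level 17 falls in the 16-17 band.
Grid: Level 16-17 × Category 1 = 45-55 months.

45-55 months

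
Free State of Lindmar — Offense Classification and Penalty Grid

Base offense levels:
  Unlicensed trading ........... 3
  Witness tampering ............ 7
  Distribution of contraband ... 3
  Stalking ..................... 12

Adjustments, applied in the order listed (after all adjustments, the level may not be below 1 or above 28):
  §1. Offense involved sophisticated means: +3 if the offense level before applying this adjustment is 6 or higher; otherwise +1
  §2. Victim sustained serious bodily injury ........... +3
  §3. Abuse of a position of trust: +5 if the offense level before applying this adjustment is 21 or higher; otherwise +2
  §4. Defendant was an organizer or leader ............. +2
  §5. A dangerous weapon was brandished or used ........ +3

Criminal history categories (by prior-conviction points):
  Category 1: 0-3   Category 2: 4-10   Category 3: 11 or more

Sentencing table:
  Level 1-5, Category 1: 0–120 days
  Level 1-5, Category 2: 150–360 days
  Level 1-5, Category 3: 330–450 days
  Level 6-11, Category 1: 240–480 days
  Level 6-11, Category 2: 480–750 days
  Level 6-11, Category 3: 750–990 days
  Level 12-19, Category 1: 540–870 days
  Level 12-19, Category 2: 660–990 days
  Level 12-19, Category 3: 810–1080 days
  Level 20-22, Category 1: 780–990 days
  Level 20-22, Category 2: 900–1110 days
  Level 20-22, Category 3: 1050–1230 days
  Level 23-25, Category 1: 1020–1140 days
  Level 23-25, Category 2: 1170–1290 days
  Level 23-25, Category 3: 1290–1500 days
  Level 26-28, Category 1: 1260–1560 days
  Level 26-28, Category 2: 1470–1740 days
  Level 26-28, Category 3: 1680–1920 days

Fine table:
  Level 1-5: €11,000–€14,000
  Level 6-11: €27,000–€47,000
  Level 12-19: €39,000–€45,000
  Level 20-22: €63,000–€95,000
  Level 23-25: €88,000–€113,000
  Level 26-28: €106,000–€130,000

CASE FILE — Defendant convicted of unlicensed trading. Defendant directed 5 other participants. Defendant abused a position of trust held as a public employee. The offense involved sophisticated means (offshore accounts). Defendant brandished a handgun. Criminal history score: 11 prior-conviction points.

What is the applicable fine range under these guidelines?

Base offense level for unlicensed trading: 3.
§1 applies (level before this adjustment is 3 < 6, so +1): 3 + 1 = 4.
§3 applies (level before this adjustment is 4 < 21, so +2): 4 + 2 = 6.
§4 applies: 6 + 2 = 8.
§5 applies: 8 + 3 = 11.
Final offense level: 11.
Level 11 falls in the 6-11 band.
Fine table: Level 6-11 → €27,000–€47,000.

€27,000–€47,000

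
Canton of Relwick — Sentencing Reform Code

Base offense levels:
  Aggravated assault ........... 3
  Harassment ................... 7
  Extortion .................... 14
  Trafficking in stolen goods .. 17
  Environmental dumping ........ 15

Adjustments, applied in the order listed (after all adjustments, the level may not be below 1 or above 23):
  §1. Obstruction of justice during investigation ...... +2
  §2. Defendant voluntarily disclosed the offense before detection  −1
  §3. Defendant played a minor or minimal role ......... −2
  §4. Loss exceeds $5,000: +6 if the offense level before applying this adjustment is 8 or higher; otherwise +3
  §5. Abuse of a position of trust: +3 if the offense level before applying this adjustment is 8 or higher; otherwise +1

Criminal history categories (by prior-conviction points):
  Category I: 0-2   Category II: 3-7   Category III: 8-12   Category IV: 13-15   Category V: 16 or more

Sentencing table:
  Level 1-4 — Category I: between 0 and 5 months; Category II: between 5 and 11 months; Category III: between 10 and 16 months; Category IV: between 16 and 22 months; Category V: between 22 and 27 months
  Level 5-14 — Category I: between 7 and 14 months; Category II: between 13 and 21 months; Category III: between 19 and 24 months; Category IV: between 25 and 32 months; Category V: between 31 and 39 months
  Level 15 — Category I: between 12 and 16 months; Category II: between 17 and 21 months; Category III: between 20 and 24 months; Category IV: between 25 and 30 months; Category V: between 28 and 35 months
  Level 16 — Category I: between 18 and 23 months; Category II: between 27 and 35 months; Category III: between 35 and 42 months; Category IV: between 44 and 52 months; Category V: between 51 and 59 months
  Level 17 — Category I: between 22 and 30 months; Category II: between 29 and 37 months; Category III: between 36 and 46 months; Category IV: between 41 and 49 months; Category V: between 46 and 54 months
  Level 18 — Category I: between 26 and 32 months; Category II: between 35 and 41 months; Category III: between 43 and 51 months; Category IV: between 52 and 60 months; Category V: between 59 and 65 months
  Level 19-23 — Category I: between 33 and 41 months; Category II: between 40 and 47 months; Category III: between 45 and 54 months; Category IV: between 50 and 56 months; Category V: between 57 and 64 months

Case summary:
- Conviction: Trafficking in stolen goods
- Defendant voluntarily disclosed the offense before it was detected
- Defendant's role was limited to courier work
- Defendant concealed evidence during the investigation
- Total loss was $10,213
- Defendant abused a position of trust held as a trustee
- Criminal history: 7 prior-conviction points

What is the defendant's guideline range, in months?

Base offense level for trafficking in stolen goods: 17.
§1 applies: 17 + 2 = 19.
§2 applies: 19 − 1 = 18.
§3 applies: 18 − 2 = 16.
§4 applies (level before this adjustment is 16 ≥ 8, so +6): 16 + 6 = 22.
§5 applies (level before this adjustment is 22 ≥ 8, so +3): 22 + 3 = 25.
Level 25 exceeds the maximum of 23; capped at 23.
Final offense level: 23.
Criminal history: 7 prior points → Category II (3-7).
Level 23 falls in the 19-23 band.
Grid: Level 19-23 × Category II = 40-47 months.

40-47 months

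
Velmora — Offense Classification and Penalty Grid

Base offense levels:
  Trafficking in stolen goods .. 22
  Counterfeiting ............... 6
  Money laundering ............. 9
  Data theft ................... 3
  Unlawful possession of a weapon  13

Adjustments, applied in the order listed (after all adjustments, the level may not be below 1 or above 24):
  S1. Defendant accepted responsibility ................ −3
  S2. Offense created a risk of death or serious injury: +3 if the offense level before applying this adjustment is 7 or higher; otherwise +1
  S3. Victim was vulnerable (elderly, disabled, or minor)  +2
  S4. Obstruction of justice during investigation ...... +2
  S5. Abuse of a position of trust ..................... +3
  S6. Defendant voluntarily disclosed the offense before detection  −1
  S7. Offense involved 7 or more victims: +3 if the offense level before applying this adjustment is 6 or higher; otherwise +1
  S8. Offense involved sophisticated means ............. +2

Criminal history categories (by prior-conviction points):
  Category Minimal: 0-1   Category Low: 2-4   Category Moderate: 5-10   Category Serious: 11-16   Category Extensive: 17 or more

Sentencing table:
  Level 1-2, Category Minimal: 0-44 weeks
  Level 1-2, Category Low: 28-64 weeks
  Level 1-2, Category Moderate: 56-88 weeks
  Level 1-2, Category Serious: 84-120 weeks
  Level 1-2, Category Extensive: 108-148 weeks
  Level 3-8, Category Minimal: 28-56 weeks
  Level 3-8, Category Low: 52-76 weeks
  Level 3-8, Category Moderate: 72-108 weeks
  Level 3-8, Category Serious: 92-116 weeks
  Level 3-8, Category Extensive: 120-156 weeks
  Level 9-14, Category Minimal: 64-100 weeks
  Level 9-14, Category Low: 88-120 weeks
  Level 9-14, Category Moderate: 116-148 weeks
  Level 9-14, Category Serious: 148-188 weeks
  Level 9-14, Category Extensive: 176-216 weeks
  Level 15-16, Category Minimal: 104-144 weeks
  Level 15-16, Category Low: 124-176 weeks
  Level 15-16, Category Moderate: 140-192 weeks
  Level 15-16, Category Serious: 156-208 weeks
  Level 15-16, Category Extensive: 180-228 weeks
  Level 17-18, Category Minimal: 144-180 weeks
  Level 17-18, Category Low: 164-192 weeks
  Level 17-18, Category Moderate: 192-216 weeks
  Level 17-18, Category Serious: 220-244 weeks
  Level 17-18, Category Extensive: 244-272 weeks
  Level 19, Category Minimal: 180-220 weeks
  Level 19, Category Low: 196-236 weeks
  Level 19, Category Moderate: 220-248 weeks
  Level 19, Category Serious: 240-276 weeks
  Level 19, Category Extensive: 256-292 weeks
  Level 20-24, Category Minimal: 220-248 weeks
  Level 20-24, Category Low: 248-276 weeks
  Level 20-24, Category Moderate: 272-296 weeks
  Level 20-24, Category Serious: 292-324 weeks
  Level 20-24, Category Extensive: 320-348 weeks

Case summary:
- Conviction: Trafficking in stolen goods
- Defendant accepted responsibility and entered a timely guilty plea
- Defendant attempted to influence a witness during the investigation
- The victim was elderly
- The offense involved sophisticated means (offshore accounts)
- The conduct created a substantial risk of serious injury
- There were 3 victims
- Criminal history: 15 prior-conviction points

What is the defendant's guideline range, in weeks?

Base offense level for trafficking in stolen goods: 22.
S1 applies: 22 − 3 = 19.
S2 applies (level before this adjustment is 19 ≥ 7, so +3): 19 + 3 = 22.
S3 applies: 22 + 2 = 24.
S4 applies: 24 + 2 = 26.
S5 does not apply.
S7 does not apply.
S8 applies: 26 + 2 = 28.
Level 28 exceeds the maximum of 24; capped at 24.
Final offense level: 24.
Criminal history: 15 prior points → Category Serious (11-16).
Level 24 falls in the 20-24 band.
Grid: Level 20-24 × Category Serious = 292-324 weeks.

292-324 weeks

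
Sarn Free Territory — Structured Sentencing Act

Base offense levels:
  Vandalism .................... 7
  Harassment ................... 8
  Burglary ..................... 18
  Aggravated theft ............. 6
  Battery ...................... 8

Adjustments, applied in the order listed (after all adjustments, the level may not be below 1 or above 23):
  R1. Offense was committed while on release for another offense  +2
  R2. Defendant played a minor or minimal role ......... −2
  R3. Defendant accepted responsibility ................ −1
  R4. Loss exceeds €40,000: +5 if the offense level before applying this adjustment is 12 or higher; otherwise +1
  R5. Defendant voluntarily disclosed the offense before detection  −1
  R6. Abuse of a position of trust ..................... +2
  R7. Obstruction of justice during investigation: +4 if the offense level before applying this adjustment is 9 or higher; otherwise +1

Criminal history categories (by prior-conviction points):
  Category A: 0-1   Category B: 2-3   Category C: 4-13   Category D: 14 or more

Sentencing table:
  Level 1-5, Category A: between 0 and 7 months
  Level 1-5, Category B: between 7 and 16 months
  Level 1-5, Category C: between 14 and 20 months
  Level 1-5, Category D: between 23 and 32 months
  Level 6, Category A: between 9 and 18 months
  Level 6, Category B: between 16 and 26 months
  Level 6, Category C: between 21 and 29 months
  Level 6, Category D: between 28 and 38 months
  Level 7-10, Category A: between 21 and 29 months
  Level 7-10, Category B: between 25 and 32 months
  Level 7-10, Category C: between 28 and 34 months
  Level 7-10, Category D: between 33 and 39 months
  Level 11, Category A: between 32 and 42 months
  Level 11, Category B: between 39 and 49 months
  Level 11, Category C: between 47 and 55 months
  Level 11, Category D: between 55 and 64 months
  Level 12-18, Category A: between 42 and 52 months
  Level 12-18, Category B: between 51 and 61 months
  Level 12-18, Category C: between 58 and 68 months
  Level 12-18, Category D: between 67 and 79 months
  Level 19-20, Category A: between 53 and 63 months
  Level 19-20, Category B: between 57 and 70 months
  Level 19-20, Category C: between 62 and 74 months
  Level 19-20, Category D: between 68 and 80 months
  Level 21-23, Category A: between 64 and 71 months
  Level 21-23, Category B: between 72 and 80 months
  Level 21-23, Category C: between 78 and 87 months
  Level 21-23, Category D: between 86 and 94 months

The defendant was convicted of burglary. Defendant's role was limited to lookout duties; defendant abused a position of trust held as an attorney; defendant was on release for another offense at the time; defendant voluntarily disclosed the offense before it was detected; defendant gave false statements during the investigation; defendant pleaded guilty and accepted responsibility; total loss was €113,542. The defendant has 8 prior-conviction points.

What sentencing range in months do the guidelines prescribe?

78-87 months

Base offense level for burglary: 18.
R1 applies: 18 + 2 = 20.
R2 applies: 20 − 2 = 18.
R3 applies: 18 − 1 = 17.
R4 applies (level before this adjustment is 17 ≥ 12, so +5): 17 + 5 = 22.
R5 applies: 22 − 1 = 21.
R6 applies: 21 + 2 = 23.
R7 applies (level before this adjustment is 23 ≥ 9, so +4): 23 + 4 = 27.
Level 27 exceeds the maximum of 23; capped at 23.
Final offense level: 23.
Criminal history: 8 prior points → Category C (4-13).
Level 23 falls in the 21-23 band.
Grid: Level 21-23 × Category C = 78-87 months.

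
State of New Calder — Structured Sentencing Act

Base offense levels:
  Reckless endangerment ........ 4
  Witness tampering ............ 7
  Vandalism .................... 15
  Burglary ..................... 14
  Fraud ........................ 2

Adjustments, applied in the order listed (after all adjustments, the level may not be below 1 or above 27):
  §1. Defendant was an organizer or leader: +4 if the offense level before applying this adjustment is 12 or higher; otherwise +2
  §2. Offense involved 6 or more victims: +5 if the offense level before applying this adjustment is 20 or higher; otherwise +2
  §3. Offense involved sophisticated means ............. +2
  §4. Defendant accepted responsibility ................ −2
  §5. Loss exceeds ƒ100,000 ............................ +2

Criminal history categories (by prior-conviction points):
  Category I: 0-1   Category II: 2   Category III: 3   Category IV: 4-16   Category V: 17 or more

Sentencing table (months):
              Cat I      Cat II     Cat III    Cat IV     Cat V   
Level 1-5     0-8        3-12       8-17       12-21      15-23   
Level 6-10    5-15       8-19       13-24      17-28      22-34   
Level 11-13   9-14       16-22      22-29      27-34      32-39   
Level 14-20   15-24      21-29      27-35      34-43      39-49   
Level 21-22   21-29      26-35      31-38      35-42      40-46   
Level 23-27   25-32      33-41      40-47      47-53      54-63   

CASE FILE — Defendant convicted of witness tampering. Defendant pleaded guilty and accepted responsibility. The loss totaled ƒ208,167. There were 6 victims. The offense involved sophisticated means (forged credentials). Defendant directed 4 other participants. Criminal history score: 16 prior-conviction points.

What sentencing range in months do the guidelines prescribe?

Base offense level for witness tampering: 7.
§1 applies (level before this adjustment is 7 < 12, so +2): 7 + 2 = 9.
§2 applies (level before this adjustment is 9 < 20, so +2): 9 + 2 = 11.
§3 applies: 11 + 2 = 13.
§4 applies: 13 − 2 = 11.
§5 applies: 11 + 2 = 13.
Final offense level: 13.
Criminal history: 16 prior points → Category IV (4-16).
Level 13 falls in the 11-13 band.
Grid: Level 11-13 × Category IV = 27-34 months.

27-34 months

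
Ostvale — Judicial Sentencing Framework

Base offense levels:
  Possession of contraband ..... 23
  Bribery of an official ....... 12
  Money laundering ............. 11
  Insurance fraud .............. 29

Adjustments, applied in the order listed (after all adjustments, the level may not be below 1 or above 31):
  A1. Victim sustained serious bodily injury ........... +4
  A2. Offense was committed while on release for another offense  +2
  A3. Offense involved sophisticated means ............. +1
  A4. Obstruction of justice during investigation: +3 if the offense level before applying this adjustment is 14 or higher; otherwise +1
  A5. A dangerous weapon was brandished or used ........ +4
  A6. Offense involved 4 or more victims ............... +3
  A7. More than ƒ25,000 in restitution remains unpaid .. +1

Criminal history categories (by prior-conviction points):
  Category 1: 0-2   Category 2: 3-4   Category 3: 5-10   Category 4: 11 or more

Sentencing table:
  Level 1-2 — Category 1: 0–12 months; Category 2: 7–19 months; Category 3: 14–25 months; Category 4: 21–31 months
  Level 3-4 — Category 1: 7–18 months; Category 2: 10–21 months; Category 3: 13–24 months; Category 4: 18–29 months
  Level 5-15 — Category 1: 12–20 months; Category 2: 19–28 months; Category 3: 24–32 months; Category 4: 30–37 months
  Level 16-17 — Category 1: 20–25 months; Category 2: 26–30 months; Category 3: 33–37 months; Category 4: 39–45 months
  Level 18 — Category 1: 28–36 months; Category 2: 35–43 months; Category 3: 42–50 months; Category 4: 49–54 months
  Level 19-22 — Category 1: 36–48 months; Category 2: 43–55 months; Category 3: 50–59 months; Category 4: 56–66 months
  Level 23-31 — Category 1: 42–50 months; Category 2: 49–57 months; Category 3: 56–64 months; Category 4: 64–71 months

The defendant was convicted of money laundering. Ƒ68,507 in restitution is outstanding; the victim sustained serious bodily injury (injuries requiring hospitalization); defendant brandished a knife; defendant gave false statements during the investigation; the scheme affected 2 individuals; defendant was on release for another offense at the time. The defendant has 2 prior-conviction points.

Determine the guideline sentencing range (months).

Base offense level for money laundering: 11.
A1 applies: 11 + 4 = 15.
A2 applies: 15 + 2 = 17.
A4 applies (level before this adjustment is 17 ≥ 14, so +3): 17 + 3 = 20.
A5 applies: 20 + 4 = 24.
A6 does not apply.
A7 applies: 24 + 1 = 25.
Final offense level: 25.
Criminal history: 2 prior points → Category 1 (0-2).
Level 25 falls in the 23-31 band.
Grid: Level 23-31 × Category 1 = 42-50 months.

42-50 months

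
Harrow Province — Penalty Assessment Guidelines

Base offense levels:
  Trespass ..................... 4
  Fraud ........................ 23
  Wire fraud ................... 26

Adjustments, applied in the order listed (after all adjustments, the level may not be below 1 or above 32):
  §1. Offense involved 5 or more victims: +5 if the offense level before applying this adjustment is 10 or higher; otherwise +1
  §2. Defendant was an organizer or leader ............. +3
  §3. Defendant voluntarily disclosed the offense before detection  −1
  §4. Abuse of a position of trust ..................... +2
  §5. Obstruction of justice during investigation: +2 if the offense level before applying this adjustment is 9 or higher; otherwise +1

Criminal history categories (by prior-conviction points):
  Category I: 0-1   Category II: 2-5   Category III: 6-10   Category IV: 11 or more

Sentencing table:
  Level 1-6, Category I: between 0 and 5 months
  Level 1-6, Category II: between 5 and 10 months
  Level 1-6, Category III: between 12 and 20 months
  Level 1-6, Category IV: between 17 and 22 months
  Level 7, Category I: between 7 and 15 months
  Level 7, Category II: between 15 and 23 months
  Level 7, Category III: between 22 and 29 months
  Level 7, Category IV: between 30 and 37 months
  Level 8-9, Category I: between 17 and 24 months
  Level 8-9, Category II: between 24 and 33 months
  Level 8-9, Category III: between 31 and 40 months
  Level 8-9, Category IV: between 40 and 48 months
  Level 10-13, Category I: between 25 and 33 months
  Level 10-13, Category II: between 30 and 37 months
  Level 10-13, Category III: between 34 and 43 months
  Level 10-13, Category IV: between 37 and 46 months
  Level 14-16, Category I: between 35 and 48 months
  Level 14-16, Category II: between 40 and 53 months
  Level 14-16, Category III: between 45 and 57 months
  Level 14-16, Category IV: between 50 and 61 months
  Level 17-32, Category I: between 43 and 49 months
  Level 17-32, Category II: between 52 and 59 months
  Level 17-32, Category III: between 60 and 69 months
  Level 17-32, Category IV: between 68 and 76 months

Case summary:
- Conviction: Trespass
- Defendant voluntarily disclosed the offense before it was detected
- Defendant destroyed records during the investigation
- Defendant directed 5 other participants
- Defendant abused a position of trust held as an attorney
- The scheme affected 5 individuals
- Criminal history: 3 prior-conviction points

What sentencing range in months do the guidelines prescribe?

30-37 months

Base offense level for trespass: 4.
§1 applies (level before this adjustment is 4 < 10, so +1): 4 + 1 = 5.
§2 applies: 5 + 3 = 8.
§3 applies: 8 − 1 = 7.
§4 applies: 7 + 2 = 9.
§5 applies (level before this adjustment is 9 ≥ 9, so +2): 9 + 2 = 11.
Final offense level: 11.
Criminal history: 3 prior points → Category II (2-5).
Level 11 falls in the 10-13 band.
Grid: Level 10-13 × Category II = 30-37 months.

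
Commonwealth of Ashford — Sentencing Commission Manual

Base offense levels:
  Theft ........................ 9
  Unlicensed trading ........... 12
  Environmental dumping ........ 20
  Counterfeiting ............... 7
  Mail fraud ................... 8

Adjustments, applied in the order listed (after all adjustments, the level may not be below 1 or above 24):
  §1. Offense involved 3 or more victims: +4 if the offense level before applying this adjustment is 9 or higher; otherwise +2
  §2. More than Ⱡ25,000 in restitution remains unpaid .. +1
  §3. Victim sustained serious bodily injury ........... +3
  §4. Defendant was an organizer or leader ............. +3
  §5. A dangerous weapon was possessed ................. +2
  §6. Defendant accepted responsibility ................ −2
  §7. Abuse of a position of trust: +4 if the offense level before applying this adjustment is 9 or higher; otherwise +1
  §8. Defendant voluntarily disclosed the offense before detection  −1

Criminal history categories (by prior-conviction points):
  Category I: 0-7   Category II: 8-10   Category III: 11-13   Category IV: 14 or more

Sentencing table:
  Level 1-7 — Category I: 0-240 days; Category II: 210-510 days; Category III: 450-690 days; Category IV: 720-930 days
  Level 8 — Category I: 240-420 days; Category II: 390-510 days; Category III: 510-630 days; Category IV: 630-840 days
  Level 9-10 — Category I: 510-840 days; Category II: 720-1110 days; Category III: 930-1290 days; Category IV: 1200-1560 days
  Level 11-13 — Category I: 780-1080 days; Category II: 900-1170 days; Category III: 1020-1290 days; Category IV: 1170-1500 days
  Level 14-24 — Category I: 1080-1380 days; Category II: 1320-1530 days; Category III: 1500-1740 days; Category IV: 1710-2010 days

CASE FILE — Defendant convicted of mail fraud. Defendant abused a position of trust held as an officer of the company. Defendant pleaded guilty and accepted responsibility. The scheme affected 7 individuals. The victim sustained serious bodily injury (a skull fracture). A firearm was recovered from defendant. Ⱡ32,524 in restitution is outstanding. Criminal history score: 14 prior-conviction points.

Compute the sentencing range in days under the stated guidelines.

1710-2010 days

Base offense level for mail fraud: 8.
§1 applies (level before this adjustment is 8 < 9, so +2): 8 + 2 = 10.
§2 applies: 10 + 1 = 11.
§3 applies: 11 + 3 = 14.
§5 applies: 14 + 2 = 16.
§6 applies: 16 − 2 = 14.
§7 applies (level before this adjustment is 14 ≥ 9, so +4): 14 + 4 = 18.
§8 does not apply.
Final offense level: 18.
Criminal history: 14 prior points → Category IV (14+).
Level 18 falls in the 14-24 band.
Grid: Level 14-24 × Category IV = 1710-2010 days.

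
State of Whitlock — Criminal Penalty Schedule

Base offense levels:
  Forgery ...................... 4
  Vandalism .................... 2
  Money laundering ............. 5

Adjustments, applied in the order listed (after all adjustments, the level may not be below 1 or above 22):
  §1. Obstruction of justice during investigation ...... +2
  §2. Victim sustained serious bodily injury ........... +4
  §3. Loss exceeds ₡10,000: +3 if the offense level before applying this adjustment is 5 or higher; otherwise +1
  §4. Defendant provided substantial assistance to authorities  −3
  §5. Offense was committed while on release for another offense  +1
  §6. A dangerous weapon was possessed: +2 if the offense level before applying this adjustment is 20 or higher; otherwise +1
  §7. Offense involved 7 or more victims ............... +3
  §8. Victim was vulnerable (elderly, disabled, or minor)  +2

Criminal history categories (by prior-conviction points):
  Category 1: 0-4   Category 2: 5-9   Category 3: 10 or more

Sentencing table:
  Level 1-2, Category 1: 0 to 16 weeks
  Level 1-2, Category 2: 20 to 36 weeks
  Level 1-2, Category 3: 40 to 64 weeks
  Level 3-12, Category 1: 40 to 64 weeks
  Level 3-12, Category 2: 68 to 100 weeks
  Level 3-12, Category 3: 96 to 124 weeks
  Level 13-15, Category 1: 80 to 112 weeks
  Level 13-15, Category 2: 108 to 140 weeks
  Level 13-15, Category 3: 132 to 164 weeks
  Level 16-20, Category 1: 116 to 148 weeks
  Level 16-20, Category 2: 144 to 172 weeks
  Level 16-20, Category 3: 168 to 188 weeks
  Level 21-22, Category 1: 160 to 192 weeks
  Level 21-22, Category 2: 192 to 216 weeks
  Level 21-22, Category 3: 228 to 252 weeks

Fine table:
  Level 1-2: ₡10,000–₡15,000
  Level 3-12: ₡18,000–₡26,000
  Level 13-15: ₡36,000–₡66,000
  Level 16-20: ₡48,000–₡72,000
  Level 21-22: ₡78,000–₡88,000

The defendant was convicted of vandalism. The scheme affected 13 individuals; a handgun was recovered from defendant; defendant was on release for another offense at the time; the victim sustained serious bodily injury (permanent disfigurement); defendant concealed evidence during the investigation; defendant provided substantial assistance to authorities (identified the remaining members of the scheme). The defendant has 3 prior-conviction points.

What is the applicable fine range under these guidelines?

Base offense level for vandalism: 2.
§1 applies: 2 + 2 = 4.
§2 applies: 4 + 4 = 8.
§3 does not apply.
§4 applies: 8 − 3 = 5.
§5 applies: 5 + 1 = 6.
§6 applies (level before this adjustment is 6 < 20, so +1): 6 + 1 = 7.
§7 applies: 7 + 3 = 10.
Final offense level: 10.
Level 10 falls in the 3-12 band.
Fine table: Level 3-12 → ₡18,000–₡26,000.

₡18,000–₡26,000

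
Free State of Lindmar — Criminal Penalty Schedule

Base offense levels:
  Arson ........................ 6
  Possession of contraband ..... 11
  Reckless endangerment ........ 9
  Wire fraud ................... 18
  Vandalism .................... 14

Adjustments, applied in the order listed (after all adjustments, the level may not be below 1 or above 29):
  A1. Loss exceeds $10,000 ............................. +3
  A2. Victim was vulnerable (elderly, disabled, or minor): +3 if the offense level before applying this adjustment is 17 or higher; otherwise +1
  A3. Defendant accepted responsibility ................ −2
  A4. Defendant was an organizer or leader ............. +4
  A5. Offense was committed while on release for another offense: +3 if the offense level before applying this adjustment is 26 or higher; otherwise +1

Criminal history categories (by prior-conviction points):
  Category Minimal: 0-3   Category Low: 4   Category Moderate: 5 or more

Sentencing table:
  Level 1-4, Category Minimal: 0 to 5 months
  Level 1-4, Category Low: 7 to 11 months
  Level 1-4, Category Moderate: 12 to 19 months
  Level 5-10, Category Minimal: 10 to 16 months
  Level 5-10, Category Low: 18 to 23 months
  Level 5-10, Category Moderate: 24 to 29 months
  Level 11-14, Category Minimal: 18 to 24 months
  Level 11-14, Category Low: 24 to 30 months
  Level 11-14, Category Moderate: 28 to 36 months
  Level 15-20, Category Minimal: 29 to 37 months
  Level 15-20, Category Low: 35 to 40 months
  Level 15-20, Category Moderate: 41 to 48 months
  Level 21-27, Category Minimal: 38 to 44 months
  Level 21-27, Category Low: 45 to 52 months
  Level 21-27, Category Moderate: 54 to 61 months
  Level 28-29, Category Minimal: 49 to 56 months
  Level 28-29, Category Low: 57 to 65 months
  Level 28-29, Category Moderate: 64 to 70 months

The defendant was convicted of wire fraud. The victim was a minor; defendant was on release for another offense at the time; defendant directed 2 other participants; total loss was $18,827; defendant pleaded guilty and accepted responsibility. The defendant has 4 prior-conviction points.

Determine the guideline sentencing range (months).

57-65 months

Base offense level for wire fraud: 18.
A1 applies: 18 + 3 = 21.
A2 applies (level before this adjustment is 21 ≥ 17, so +3): 21 + 3 = 24.
A3 applies: 24 − 2 = 22.
A4 applies: 22 + 4 = 26.
A5 applies (level before this adjustment is 26 ≥ 26, so +3): 26 + 3 = 29.
Final offense level: 29.
Criminal history: 4 prior points → Category Low (4).
Level 29 falls in the 28-29 band.
Grid: Level 28-29 × Category Low = 57-65 months.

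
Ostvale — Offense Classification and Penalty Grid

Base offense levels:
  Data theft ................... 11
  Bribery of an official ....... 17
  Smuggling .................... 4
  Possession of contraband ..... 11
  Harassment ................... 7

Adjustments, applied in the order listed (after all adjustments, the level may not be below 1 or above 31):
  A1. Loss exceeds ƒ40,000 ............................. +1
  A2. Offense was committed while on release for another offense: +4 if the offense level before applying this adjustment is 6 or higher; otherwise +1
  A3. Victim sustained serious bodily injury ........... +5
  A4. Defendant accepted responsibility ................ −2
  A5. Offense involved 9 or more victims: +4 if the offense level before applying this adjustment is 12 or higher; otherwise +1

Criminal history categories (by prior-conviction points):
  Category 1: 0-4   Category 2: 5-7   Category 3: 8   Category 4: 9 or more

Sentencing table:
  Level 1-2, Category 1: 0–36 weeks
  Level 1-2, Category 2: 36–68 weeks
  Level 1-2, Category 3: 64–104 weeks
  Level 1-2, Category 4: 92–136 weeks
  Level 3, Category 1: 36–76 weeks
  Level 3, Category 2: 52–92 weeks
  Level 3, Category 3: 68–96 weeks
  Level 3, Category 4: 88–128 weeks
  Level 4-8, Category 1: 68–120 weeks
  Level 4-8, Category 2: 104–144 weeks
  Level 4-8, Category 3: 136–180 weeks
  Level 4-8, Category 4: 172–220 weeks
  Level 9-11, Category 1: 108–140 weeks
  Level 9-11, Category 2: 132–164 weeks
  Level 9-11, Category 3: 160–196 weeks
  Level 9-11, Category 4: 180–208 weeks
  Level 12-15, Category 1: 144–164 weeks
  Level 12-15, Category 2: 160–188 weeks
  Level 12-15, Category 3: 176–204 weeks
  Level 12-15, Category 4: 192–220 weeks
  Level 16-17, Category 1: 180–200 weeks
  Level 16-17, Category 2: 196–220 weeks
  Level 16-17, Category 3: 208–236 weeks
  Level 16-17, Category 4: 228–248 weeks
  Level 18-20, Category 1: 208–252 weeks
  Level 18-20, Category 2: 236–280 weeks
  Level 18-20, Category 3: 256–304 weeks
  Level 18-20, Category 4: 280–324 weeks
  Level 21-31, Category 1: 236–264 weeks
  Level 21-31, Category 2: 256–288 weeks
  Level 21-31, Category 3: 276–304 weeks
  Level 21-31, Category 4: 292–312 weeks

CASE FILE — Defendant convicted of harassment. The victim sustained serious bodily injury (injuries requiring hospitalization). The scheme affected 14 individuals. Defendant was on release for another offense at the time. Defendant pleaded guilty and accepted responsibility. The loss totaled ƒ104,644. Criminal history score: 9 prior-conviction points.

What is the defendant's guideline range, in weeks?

Base offense level for harassment: 7.
A1 applies: 7 + 1 = 8.
A2 applies (level before this adjustment is 8 ≥ 6, so +4): 8 + 4 = 12.
A3 applies: 12 + 5 = 17.
A4 applies: 17 − 2 = 15.
A5 applies (level before this adjustment is 15 ≥ 12, so +4): 15 + 4 = 19.
Final offense level: 19.
Criminal history: 9 prior points → Category 4 (9+).
Level 19 falls in the 18-20 band.
Grid: Level 18-20 × Category 4 = 280-324 weeks.

280-324 weeks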